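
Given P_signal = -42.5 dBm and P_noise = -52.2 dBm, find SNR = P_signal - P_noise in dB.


SNR = -42.5 - (-52.2) = 9.7 dB

9.7 dB


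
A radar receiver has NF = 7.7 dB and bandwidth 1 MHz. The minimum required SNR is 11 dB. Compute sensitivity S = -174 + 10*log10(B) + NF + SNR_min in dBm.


10*log10(1000000.0) = 60.0
S = -174 + 60.0 + 7.7 + 11 = -95.3 dBm

-95.3 dBm


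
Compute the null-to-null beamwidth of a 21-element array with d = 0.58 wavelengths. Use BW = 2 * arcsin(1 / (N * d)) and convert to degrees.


1/(N*d) = 1/(21*0.58) = 0.082102
BW = 2*arcsin(0.082102) = 9.4 degrees

9.4 degrees


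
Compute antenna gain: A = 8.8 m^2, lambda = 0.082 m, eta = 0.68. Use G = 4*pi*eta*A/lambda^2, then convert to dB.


G_linear = 4*pi*0.68*8.8/0.082^2 = 11183.4
G_dB = 10*log10(11183.4) = 40.5 dB

40.5 dB


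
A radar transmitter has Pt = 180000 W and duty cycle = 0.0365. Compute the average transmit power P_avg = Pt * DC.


P_avg = 180000 * 0.0365 = 6570.0 W

6570.0 W


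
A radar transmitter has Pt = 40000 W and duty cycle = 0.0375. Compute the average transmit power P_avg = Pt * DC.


P_avg = 40000 * 0.0375 = 1500.0 W

1500.0 W


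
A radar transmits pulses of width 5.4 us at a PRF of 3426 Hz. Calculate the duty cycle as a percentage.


DC = 5.4e-6 * 3426 * 100 = 1.85%

1.85%


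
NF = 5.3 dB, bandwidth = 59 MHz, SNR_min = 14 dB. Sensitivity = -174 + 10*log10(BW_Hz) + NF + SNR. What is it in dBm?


10*log10(59000000.0) = 77.71
S = -174 + 77.71 + 5.3 + 14 = -77.0 dBm

-77.0 dBm


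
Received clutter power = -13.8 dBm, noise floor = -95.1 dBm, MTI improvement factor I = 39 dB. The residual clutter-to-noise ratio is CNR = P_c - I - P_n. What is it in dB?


CNR = -13.8 - 39 - (-95.1) = 42.3 dB

42.3 dB


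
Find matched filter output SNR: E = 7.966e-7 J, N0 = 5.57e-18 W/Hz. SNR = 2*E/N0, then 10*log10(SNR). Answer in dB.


SNR_lin = 2 * 7.966e-7 / 5.57e-18 = 2.86e11
SNR_dB = 10*log10(2.86e11) = 114.6 dB

114.6 dB


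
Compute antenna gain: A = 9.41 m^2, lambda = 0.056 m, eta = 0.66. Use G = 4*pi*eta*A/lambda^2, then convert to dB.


G_linear = 4*pi*0.66*9.41/0.056^2 = 24886.7
G_dB = 10*log10(24886.7) = 44.0 dB

44.0 dB


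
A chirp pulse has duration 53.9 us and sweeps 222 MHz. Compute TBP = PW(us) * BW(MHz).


TBP = 53.9 * 222 = 11965.8

11965.8


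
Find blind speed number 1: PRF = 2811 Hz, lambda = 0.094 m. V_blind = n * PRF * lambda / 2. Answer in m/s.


V_blind = 1 * 2811 * 0.094 / 2 = 132.1 m/s

132.1 m/s


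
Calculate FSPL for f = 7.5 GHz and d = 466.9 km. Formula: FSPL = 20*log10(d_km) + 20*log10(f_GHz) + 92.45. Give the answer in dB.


20*log10(466.9) = 53.38
20*log10(7.5) = 17.5
FSPL = 163.3 dB

163.3 dB


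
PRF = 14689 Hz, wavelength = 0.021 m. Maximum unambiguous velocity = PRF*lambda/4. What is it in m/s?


V_ua = 14689 * 0.021 / 4 = 77.1 m/s

77.1 m/s


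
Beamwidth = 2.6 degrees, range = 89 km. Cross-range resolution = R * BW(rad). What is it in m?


BW_rad = 0.045378561
CR = 89000 * 0.045378561 = 4038.7 m

4038.7 m


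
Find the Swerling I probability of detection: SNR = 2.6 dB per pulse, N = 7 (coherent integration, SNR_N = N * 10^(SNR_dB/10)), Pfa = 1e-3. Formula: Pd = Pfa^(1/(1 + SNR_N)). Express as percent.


SNR_lin = 10^(2.6/10) = 1.8197
SNR_N = 7 * 1.8197 = 12.7379
1/(1 + SNR_N) = 1/13.7379 = 0.0727913
Pd = (1e-3)^0.0727913 = 0.60482
Pd = 60.5%

60.5%


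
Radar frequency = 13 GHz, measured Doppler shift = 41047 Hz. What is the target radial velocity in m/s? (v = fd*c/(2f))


v = 41047 * 3e8 / (2 * 13000000000.0) = 473.6 m/s

473.6 m/s


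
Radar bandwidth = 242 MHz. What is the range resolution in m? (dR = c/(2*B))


dR = 3e8 / (2 * 242000000.0) = 0.62 m

0.62 m


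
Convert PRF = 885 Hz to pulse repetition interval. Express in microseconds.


PRI = 1/885 = 0.0011299435 s = 1129.9 us

1129.9 us


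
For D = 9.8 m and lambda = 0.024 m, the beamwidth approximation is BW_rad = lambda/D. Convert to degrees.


BW_rad = 0.024 / 9.8 = 0.002449
BW_deg = 0.14 degrees

0.14 degrees


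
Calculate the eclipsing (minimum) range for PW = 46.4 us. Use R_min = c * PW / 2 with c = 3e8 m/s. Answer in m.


R_min = 3e8 * 46.4e-6 / 2 = 6960.0 m

6960.0 m


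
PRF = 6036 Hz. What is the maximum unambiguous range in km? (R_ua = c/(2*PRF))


R_ua = 3e8 / (2 * 6036) = 24850.9 m = 24.9 km

24.9 km


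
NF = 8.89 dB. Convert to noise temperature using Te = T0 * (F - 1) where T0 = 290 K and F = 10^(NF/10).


NF_lin = 10^(8.89/10) = 7.744618
Te = 290 * (7.744618 - 1) = 1955.9 K

1955.9 K


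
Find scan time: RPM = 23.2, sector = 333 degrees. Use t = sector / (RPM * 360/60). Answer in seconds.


t = 333 / (23.2 * 360) * 60 = 2.39 s

2.39 s


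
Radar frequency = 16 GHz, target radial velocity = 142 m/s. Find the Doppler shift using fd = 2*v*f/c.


fd = 2 * 142 * 16000000000.0 / 3e8 = 15146.7 Hz

15146.7 Hz


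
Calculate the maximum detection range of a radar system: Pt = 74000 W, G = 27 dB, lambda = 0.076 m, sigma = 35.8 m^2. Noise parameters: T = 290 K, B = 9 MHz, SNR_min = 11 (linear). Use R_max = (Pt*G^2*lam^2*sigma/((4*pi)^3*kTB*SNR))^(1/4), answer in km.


G_lin = 10^(27/10) = 501.187234
R^4 = 74000 * 501.187234^2 * 0.076^2 * 35.8 / ((4*pi)^3 * 1.38e-23 * 290 * 9000000.0 * 11)
R^4 = 4.88878e18 m^4
R_max = (4.88878e18)^(1/4) = 47021.9 m = 47.0 km

47.0 km


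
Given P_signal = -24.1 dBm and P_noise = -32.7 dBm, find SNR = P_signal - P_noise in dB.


SNR = -24.1 - (-32.7) = 8.6 dB

8.6 dB


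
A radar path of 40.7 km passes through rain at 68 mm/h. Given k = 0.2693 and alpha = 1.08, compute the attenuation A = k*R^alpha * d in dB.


gamma = 0.2693 * 68^1.08 = 25.665278 dB/km
A = 25.665278 * 40.7 = 1044.58 dB

1044.58 dB


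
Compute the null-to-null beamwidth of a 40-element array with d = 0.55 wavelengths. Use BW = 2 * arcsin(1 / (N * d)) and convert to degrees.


1/(N*d) = 1/(40*0.55) = 0.045455
BW = 2*arcsin(0.045455) = 5.2 degrees

5.2 degrees


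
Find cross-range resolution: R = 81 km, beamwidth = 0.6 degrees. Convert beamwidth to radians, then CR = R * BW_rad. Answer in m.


BW_rad = 0.010471976
CR = 81000 * 0.010471976 = 848.2 m

848.2 m


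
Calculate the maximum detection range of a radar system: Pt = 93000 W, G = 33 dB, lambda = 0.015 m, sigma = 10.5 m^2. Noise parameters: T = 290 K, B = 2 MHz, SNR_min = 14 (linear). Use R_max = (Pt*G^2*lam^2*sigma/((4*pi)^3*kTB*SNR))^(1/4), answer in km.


G_lin = 10^(33/10) = 1995.262315
R^4 = 93000 * 1995.262315^2 * 0.015^2 * 10.5 / ((4*pi)^3 * 1.38e-23 * 290 * 2000000.0 * 14)
R^4 = 3.9336e18 m^4
R_max = (3.9336e18)^(1/4) = 44534.6 m = 44.5 km

44.5 km


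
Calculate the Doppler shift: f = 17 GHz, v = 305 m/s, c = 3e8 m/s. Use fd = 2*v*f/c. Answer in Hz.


fd = 2 * 305 * 17000000000.0 / 3e8 = 34566.7 Hz

34566.7 Hz


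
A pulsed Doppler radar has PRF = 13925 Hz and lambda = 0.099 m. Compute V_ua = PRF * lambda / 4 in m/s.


V_ua = 13925 * 0.099 / 4 = 344.6 m/s

344.6 m/s


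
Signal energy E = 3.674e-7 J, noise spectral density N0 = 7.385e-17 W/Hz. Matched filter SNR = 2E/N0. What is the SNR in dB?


SNR_lin = 2 * 3.674e-7 / 7.385e-17 = 9.95e9
SNR_dB = 10*log10(9.95e9) = 100.0 dB

100.0 dB


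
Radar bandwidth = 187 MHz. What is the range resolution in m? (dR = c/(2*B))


dR = 3e8 / (2 * 187000000.0) = 0.8 m

0.8 m


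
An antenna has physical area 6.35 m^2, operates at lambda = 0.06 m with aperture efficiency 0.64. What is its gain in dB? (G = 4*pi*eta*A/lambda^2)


G_linear = 4*pi*0.64*6.35/0.06^2 = 14186.04
G_dB = 10*log10(14186.04) = 41.5 dB

41.5 dB


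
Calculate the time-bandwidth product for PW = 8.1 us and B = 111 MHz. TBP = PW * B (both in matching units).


TBP = 8.1 * 111 = 899.1

899.1


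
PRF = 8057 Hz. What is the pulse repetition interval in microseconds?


PRI = 1/8057 = 0.0001241157 s = 124.1 us

124.1 us


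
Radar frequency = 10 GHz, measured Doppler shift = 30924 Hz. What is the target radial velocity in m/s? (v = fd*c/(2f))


v = 30924 * 3e8 / (2 * 10000000000.0) = 463.9 m/s

463.9 m/s


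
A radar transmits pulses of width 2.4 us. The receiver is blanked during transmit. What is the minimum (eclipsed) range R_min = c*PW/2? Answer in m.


R_min = 3e8 * 2.4e-6 / 2 = 360.0 m

360.0 m


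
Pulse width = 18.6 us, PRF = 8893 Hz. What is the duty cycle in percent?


DC = 18.6e-6 * 8893 * 100 = 16.54%

16.54%


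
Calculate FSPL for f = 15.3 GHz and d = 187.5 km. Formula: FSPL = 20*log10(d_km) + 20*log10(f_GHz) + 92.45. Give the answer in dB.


20*log10(187.5) = 45.46
20*log10(15.3) = 23.69
FSPL = 161.6 dB

161.6 dB


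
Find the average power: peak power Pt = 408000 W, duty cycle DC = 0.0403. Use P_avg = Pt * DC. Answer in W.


P_avg = 408000 * 0.0403 = 16442.4 W

16442.4 W


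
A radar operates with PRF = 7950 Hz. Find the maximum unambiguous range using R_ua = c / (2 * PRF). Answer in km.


R_ua = 3e8 / (2 * 7950) = 18867.9 m = 18.9 km

18.9 km


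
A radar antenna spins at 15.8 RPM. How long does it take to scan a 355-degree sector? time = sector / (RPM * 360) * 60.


t = 355 / (15.8 * 360) * 60 = 3.74 s

3.74 s


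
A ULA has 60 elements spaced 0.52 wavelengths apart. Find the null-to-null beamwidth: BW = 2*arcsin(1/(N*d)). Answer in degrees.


1/(N*d) = 1/(60*0.52) = 0.032051
BW = 2*arcsin(0.032051) = 3.7 degrees

3.7 degrees


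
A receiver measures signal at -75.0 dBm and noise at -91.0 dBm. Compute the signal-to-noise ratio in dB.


SNR = -75.0 - (-91.0) = 16.0 dB

16.0 dB


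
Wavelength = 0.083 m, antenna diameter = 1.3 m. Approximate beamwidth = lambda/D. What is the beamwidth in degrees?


BW_rad = 0.083 / 1.3 = 0.063846
BW_deg = 3.66 degrees

3.66 degrees


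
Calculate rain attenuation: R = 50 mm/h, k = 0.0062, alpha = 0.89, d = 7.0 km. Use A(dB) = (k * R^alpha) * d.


gamma = 0.0062 * 50^0.89 = 0.201593 dB/km
A = 0.201593 * 7.0 = 1.41 dB

1.41 dB


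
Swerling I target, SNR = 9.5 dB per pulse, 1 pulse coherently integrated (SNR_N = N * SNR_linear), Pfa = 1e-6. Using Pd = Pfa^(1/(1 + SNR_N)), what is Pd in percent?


SNR_lin = 10^(9.5/10) = 8.91251
SNR_N = 1 * 8.91251 = 8.91251
1/(1 + SNR_N) = 1/9.91251 = 0.1008826
Pd = (1e-6)^0.1008826 = 0.24814
Pd = 24.8%

24.8%


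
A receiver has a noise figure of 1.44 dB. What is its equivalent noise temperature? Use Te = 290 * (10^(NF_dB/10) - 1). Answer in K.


NF_lin = 10^(1.44/10) = 1.393157
Te = 290 * (1.393157 - 1) = 114.0 K

114.0 K


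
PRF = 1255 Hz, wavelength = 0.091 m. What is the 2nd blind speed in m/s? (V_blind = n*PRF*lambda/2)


V_blind = 2 * 1255 * 0.091 / 2 = 114.2 m/s

114.2 m/s


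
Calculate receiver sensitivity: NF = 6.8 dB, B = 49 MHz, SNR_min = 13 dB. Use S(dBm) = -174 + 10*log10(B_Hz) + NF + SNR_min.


10*log10(49000000.0) = 76.9
S = -174 + 76.9 + 6.8 + 13 = -77.3 dBm

-77.3 dBm


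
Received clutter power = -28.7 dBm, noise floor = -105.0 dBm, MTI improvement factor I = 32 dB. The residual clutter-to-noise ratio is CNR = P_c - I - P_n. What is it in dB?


CNR = -28.7 - 32 - (-105.0) = 44.3 dB

44.3 dB


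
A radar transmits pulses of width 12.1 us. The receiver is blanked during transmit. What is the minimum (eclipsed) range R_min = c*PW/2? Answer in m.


R_min = 3e8 * 12.1e-6 / 2 = 1815.0 m

1815.0 m


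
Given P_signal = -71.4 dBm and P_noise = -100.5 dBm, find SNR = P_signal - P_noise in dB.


SNR = -71.4 - (-100.5) = 29.1 dB

29.1 dB


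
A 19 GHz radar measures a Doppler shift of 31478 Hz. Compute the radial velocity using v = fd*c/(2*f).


v = 31478 * 3e8 / (2 * 19000000000.0) = 248.5 m/s

248.5 m/s


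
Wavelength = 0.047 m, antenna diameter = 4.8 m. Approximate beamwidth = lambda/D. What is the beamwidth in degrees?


BW_rad = 0.047 / 4.8 = 0.009792
BW_deg = 0.56 degrees

0.56 degrees


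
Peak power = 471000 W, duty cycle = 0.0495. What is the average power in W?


P_avg = 471000 * 0.0495 = 23314.5 W

23314.5 W


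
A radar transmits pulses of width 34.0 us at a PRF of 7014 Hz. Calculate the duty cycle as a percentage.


DC = 34.0e-6 * 7014 * 100 = 23.85%

23.85%


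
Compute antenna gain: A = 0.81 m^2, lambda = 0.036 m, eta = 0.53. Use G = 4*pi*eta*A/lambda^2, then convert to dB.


G_linear = 4*pi*0.53*0.81/0.036^2 = 4162.61
G_dB = 10*log10(4162.61) = 36.2 dB

36.2 dB


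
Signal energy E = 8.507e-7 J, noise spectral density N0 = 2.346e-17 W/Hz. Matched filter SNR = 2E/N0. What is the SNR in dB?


SNR_lin = 2 * 8.507e-7 / 2.346e-17 = 7.252e10
SNR_dB = 10*log10(7.252e10) = 108.6 dB

108.6 dB


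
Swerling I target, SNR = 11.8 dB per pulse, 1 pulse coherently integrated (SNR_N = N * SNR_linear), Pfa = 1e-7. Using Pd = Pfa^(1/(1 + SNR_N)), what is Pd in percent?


SNR_lin = 10^(11.8/10) = 15.13561
SNR_N = 1 * 15.13561 = 15.13561
1/(1 + SNR_N) = 1/16.13561 = 0.0619747
Pd = (1e-7)^0.0619747 = 0.36828
Pd = 36.8%

36.8%


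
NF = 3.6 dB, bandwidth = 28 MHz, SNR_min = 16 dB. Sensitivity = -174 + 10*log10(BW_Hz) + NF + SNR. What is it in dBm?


10*log10(28000000.0) = 74.47
S = -174 + 74.47 + 3.6 + 16 = -79.9 dBm

-79.9 dBm


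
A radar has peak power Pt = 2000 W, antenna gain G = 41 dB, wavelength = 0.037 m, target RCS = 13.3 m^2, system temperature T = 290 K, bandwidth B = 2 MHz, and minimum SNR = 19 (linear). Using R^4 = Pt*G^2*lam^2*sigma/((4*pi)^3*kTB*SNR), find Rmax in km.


G_lin = 10^(41/10) = 12589.254118
R^4 = 2000 * 12589.254118^2 * 0.037^2 * 13.3 / ((4*pi)^3 * 1.38e-23 * 290 * 2000000.0 * 19)
R^4 = 1.91247e19 m^4
R_max = (1.91247e19)^(1/4) = 66130.0 m = 66.1 km

66.1 km


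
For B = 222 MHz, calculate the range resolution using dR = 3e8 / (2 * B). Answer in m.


dR = 3e8 / (2 * 222000000.0) = 0.68 m

0.68 m


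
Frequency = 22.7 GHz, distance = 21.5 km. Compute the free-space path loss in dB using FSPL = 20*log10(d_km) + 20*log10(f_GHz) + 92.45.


20*log10(21.5) = 26.65
20*log10(22.7) = 27.12
FSPL = 146.2 dB

146.2 dB


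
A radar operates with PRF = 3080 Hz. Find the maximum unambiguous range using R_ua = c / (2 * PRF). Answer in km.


R_ua = 3e8 / (2 * 3080) = 48701.3 m = 48.7 km

48.7 km


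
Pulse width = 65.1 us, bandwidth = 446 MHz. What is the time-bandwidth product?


TBP = 65.1 * 446 = 29034.6

29034.6


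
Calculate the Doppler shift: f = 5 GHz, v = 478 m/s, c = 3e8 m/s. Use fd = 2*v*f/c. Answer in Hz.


fd = 2 * 478 * 5000000000.0 / 3e8 = 15933.3 Hz

15933.3 Hz


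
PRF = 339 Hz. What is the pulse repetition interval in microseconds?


PRI = 1/339 = 0.0029498525 s = 2949.9 us

2949.9 us


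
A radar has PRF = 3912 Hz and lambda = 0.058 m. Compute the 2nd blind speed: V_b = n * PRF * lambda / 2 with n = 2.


V_blind = 2 * 3912 * 0.058 / 2 = 226.9 m/s

226.9 m/s


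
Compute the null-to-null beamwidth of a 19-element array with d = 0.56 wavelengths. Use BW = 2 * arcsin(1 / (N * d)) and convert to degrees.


1/(N*d) = 1/(19*0.56) = 0.093985
BW = 2*arcsin(0.093985) = 10.8 degrees

10.8 degrees


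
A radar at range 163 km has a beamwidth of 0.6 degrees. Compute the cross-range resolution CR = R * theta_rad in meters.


BW_rad = 0.010471976
CR = 163000 * 0.010471976 = 1706.9 m

1706.9 m


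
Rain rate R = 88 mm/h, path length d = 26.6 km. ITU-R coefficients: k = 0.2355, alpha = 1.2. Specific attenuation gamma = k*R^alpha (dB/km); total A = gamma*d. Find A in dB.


gamma = 0.2355 * 88^1.2 = 50.742296 dB/km
A = 50.742296 * 26.6 = 1349.75 dB

1349.75 dB


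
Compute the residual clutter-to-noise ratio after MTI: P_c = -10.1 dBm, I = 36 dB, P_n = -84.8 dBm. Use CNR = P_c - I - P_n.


CNR = -10.1 - 36 - (-84.8) = 38.7 dB

38.7 dB


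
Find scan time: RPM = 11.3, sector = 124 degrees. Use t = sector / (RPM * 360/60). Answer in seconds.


t = 124 / (11.3 * 360) * 60 = 1.83 s

1.83 s


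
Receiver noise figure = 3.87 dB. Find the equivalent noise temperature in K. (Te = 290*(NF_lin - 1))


NF_lin = 10^(3.87/10) = 2.437811
Te = 290 * (2.437811 - 1) = 417.0 K

417.0 K


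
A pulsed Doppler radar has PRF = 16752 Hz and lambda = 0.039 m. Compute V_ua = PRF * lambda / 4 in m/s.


V_ua = 16752 * 0.039 / 4 = 163.3 m/s

163.3 m/s


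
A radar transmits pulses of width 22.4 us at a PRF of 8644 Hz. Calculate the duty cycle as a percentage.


DC = 22.4e-6 * 8644 * 100 = 19.36%

19.36%


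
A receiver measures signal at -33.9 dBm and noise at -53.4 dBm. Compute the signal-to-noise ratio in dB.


SNR = -33.9 - (-53.4) = 19.5 dB

19.5 dB


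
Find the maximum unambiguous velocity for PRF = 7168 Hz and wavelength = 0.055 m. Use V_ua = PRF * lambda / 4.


V_ua = 7168 * 0.055 / 4 = 98.6 m/s

98.6 m/s


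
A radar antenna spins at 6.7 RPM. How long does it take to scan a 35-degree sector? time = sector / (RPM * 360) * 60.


t = 35 / (6.7 * 360) * 60 = 0.87 s

0.87 s


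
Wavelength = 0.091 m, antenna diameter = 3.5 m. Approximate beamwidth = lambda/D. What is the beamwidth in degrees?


BW_rad = 0.091 / 3.5 = 0.026
BW_deg = 1.49 degrees

1.49 degrees


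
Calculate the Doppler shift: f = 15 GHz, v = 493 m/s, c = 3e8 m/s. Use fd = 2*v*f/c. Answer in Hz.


fd = 2 * 493 * 15000000000.0 / 3e8 = 49300.0 Hz

49300.0 Hz


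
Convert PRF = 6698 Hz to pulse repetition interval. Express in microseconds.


PRI = 1/6698 = 0.0001492983 s = 149.3 us

149.3 us


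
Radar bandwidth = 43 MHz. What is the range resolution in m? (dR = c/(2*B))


dR = 3e8 / (2 * 43000000.0) = 3.49 m

3.49 m


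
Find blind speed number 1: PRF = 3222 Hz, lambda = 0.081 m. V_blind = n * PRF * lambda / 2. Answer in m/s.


V_blind = 1 * 3222 * 0.081 / 2 = 130.5 m/s

130.5 m/s


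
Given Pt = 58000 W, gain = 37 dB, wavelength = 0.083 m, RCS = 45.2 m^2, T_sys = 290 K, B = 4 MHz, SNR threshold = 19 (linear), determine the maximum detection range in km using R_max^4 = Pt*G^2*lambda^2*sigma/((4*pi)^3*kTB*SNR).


G_lin = 10^(37/10) = 5011.872336
R^4 = 58000 * 5011.872336^2 * 0.083^2 * 45.2 / ((4*pi)^3 * 1.38e-23 * 290 * 4000000.0 * 19)
R^4 = 7.51627e20 m^4
R_max = (7.51627e20)^(1/4) = 165577.2 m = 165.6 km

165.6 km


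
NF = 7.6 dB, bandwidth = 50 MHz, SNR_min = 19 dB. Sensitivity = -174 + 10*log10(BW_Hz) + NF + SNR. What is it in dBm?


10*log10(50000000.0) = 76.99
S = -174 + 76.99 + 7.6 + 19 = -70.4 dBm

-70.4 dBm


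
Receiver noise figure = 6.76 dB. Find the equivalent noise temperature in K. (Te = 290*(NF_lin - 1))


NF_lin = 10^(6.76/10) = 4.74242
Te = 290 * (4.74242 - 1) = 1085.3 K

1085.3 K


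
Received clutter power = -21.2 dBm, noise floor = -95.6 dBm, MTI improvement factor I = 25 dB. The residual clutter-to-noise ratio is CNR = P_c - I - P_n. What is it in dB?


CNR = -21.2 - 25 - (-95.6) = 49.4 dB

49.4 dB


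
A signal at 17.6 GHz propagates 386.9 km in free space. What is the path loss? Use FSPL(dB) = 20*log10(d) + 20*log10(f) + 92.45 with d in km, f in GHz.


20*log10(386.9) = 51.75
20*log10(17.6) = 24.91
FSPL = 169.1 dB

169.1 dB


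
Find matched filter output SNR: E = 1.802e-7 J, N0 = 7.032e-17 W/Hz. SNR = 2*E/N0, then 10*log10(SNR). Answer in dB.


SNR_lin = 2 * 1.802e-7 / 7.032e-17 = 5.125e9
SNR_dB = 10*log10(5.125e9) = 97.1 dB

97.1 dB


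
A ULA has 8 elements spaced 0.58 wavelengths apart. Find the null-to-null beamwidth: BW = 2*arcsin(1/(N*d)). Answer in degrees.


1/(N*d) = 1/(8*0.58) = 0.215517
BW = 2*arcsin(0.215517) = 24.9 degrees

24.9 degrees


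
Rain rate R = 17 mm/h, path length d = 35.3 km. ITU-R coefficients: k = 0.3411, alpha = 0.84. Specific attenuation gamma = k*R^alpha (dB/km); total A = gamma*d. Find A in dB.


gamma = 0.3411 * 17^0.84 = 3.685181 dB/km
A = 3.685181 * 35.3 = 130.09 dB

130.09 dB


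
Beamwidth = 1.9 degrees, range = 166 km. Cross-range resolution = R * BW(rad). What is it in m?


BW_rad = 0.033161256
CR = 166000 * 0.033161256 = 5504.8 m

5504.8 m


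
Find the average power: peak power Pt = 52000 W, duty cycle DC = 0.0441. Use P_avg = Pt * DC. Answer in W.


P_avg = 52000 * 0.0441 = 2293.2 W

2293.2 W


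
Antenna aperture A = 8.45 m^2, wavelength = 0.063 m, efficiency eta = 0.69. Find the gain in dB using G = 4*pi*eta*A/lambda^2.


G_linear = 4*pi*0.69*8.45/0.063^2 = 18460.12
G_dB = 10*log10(18460.12) = 42.7 dB

42.7 dB


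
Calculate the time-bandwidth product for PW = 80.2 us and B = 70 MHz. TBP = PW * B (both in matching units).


TBP = 80.2 * 70 = 5614.0

5614.0


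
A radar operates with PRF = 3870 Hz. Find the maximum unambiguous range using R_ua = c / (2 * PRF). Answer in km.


R_ua = 3e8 / (2 * 3870) = 38759.7 m = 38.8 km

38.8 km


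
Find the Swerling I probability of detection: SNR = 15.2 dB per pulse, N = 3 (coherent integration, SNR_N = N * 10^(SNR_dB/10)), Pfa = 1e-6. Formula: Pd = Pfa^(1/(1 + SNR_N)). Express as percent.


SNR_lin = 10^(15.2/10) = 33.11311
SNR_N = 3 * 33.11311 = 99.33933
1/(1 + SNR_N) = 1/100.33933 = 0.0099662
Pd = (1e-6)^0.0099662 = 0.87137
Pd = 87.1%

87.1%


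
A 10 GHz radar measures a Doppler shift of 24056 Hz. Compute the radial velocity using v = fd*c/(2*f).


v = 24056 * 3e8 / (2 * 10000000000.0) = 360.8 m/s

360.8 m/s


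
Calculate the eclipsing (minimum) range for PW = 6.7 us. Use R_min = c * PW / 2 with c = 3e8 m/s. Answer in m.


R_min = 3e8 * 6.7e-6 / 2 = 1005.0 m

1005.0 m


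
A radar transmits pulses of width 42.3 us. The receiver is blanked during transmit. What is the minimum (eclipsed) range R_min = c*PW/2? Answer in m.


R_min = 3e8 * 42.3e-6 / 2 = 6345.0 m

6345.0 m


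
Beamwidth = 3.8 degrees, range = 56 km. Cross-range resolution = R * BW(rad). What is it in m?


BW_rad = 0.066322512
CR = 56000 * 0.066322512 = 3714.1 m

3714.1 m


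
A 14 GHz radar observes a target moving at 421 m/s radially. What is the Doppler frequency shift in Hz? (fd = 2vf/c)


fd = 2 * 421 * 14000000000.0 / 3e8 = 39293.3 Hz

39293.3 Hz


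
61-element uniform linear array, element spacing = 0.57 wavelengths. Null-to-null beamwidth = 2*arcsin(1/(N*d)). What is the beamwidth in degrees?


1/(N*d) = 1/(61*0.57) = 0.02876
BW = 2*arcsin(0.02876) = 3.3 degrees

3.3 degrees


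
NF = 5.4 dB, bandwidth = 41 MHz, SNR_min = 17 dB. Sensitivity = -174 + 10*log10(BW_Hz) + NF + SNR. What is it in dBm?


10*log10(41000000.0) = 76.13
S = -174 + 76.13 + 5.4 + 17 = -75.5 dBm

-75.5 dBm


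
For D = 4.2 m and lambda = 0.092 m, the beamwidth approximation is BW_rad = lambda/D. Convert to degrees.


BW_rad = 0.092 / 4.2 = 0.021905
BW_deg = 1.26 degrees

1.26 degrees


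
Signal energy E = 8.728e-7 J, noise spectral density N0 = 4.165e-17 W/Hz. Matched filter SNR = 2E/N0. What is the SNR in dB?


SNR_lin = 2 * 8.728e-7 / 4.165e-17 = 4.191e10
SNR_dB = 10*log10(4.191e10) = 106.2 dB

106.2 dB


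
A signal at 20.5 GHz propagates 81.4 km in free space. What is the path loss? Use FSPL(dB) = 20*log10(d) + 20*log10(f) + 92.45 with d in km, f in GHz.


20*log10(81.4) = 38.21
20*log10(20.5) = 26.24
FSPL = 156.9 dB

156.9 dB


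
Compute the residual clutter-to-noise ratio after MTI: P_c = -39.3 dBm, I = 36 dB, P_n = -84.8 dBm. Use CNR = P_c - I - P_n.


CNR = -39.3 - 36 - (-84.8) = 9.5 dB

9.5 dB


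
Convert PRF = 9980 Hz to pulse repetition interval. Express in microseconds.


PRI = 1/9980 = 0.0001002004 s = 100.2 us

100.2 us


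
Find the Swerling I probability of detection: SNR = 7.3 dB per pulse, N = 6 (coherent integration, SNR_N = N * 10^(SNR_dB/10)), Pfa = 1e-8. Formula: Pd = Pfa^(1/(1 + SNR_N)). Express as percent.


SNR_lin = 10^(7.3/10) = 5.37032
SNR_N = 6 * 5.37032 = 32.22192
1/(1 + SNR_N) = 1/33.22192 = 0.0301006
Pd = (1e-8)^0.0301006 = 0.57437
Pd = 57.4%

57.4%


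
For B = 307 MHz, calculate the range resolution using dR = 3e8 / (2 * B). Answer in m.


dR = 3e8 / (2 * 307000000.0) = 0.49 m

0.49 m


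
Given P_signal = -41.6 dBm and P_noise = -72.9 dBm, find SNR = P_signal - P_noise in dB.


SNR = -41.6 - (-72.9) = 31.3 dB

31.3 dB


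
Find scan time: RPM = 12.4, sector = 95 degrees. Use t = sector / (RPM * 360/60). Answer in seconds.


t = 95 / (12.4 * 360) * 60 = 1.28 s

1.28 s


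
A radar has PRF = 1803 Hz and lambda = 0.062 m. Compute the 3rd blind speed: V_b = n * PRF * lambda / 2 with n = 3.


V_blind = 3 * 1803 * 0.062 / 2 = 167.7 m/s

167.7 m/s


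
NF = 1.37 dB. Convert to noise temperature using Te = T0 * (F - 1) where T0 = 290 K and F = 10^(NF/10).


NF_lin = 10^(1.37/10) = 1.370882
Te = 290 * (1.370882 - 1) = 107.6 K

107.6 K


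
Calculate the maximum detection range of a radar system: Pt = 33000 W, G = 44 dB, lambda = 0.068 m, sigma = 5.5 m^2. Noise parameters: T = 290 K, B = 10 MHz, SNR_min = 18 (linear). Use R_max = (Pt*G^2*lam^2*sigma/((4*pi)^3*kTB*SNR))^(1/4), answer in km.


G_lin = 10^(44/10) = 25118.864315
R^4 = 33000 * 25118.864315^2 * 0.068^2 * 5.5 / ((4*pi)^3 * 1.38e-23 * 290 * 10000000.0 * 18)
R^4 = 3.70438e20 m^4
R_max = (3.70438e20)^(1/4) = 138732.7 m = 138.7 km

138.7 km


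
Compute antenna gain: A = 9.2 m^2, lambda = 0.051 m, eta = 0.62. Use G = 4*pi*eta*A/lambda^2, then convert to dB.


G_linear = 4*pi*0.62*9.2/0.051^2 = 27558.08
G_dB = 10*log10(27558.08) = 44.4 dB

44.4 dB


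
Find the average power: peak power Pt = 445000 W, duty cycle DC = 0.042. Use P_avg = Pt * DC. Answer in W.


P_avg = 445000 * 0.042 = 18690.0 W

18690.0 W


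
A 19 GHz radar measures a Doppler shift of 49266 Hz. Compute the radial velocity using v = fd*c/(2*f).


v = 49266 * 3e8 / (2 * 19000000000.0) = 388.9 m/s

388.9 m/s


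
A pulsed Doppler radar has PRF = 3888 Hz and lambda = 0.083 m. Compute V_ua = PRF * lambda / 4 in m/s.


V_ua = 3888 * 0.083 / 4 = 80.7 m/s

80.7 m/s


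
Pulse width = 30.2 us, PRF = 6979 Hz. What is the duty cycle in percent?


DC = 30.2e-6 * 6979 * 100 = 21.08%

21.08%


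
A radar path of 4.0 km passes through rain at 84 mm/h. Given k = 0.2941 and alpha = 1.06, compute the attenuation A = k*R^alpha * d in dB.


gamma = 0.2941 * 84^1.06 = 32.22783 dB/km
A = 32.22783 * 4.0 = 128.91 dB

128.91 dB


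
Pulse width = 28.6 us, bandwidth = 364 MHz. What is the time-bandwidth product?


TBP = 28.6 * 364 = 10410.4

10410.4


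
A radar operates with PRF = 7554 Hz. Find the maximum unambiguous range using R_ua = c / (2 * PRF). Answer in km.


R_ua = 3e8 / (2 * 7554) = 19857.0 m = 19.9 km

19.9 km


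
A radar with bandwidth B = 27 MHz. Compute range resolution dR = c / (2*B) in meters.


dR = 3e8 / (2 * 27000000.0) = 5.56 m

5.56 m


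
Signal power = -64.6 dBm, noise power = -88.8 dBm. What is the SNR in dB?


SNR = -64.6 - (-88.8) = 24.2 dB

24.2 dB


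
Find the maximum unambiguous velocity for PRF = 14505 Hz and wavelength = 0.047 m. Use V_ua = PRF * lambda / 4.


V_ua = 14505 * 0.047 / 4 = 170.4 m/s

170.4 m/s


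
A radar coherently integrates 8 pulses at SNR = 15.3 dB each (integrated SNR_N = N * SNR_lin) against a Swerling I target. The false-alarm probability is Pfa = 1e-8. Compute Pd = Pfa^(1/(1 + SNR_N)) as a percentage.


SNR_lin = 10^(15.3/10) = 33.88442
SNR_N = 8 * 33.88442 = 271.07536
1/(1 + SNR_N) = 1/272.07536 = 0.0036755
Pd = (1e-8)^0.0036755 = 0.93454
Pd = 93.5%

93.5%


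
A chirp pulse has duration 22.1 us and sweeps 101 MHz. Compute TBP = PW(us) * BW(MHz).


TBP = 22.1 * 101 = 2232.1

2232.1


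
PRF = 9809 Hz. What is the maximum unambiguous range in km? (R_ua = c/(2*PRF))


R_ua = 3e8 / (2 * 9809) = 15292.1 m = 15.3 km

15.3 km


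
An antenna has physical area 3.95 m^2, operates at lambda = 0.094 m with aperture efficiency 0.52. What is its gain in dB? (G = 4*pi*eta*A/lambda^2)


G_linear = 4*pi*0.52*3.95/0.094^2 = 2921.15
G_dB = 10*log10(2921.15) = 34.7 dB

34.7 dB


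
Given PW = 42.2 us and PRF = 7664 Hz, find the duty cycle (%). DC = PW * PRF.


DC = 42.2e-6 * 7664 * 100 = 32.34%

32.34%


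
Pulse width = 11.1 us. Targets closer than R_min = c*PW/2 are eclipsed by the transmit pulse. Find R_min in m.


R_min = 3e8 * 11.1e-6 / 2 = 1665.0 m

1665.0 m


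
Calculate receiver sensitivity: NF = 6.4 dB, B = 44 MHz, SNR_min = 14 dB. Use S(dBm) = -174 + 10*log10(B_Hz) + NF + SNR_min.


10*log10(44000000.0) = 76.43
S = -174 + 76.43 + 6.4 + 14 = -77.2 dBm

-77.2 dBm


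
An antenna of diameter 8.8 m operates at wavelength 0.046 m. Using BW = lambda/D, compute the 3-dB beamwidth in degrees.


BW_rad = 0.046 / 8.8 = 0.005227
BW_deg = 0.3 degrees

0.3 degrees


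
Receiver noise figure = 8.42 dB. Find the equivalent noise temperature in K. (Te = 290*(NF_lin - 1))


NF_lin = 10^(8.42/10) = 6.950243
Te = 290 * (6.950243 - 1) = 1725.6 K

1725.6 K


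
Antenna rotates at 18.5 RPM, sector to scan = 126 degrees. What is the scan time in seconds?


t = 126 / (18.5 * 360) * 60 = 1.14 s

1.14 s


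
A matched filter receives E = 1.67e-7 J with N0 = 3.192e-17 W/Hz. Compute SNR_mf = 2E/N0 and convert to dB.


SNR_lin = 2 * 1.67e-7 / 3.192e-17 = 1.046e10
SNR_dB = 10*log10(1.046e10) = 100.2 dB

100.2 dB


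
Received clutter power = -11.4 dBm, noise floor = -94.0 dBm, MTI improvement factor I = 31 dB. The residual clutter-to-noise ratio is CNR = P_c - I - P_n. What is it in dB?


CNR = -11.4 - 31 - (-94.0) = 51.6 dB

51.6 dB


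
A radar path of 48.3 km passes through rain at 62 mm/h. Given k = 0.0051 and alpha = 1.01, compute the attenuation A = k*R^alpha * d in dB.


gamma = 0.0051 * 62^1.01 = 0.329523 dB/km
A = 0.329523 * 48.3 = 15.92 dB

15.92 dB


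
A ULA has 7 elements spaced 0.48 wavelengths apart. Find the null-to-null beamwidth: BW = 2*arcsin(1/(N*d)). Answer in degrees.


1/(N*d) = 1/(7*0.48) = 0.297619
BW = 2*arcsin(0.297619) = 34.6 degrees

34.6 degrees


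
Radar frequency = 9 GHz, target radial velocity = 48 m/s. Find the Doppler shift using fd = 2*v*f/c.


fd = 2 * 48 * 9000000000.0 / 3e8 = 2880.0 Hz

2880.0 Hz


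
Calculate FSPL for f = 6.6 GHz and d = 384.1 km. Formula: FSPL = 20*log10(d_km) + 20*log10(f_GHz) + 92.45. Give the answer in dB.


20*log10(384.1) = 51.69
20*log10(6.6) = 16.39
FSPL = 160.5 dB

160.5 dB


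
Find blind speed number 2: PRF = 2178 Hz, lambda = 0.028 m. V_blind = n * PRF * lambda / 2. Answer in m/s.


V_blind = 2 * 2178 * 0.028 / 2 = 61.0 m/s

61.0 m/s


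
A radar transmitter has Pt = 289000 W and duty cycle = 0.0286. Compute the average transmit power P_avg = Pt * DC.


P_avg = 289000 * 0.0286 = 8265.4 W

8265.4 W


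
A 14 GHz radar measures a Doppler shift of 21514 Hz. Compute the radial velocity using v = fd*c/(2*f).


v = 21514 * 3e8 / (2 * 14000000000.0) = 230.5 m/s

230.5 m/s


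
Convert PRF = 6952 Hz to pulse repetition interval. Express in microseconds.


PRI = 1/6952 = 0.0001438435 s = 143.8 us

143.8 us


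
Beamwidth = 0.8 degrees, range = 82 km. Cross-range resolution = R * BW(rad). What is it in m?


BW_rad = 0.013962634
CR = 82000 * 0.013962634 = 1144.9 m

1144.9 m


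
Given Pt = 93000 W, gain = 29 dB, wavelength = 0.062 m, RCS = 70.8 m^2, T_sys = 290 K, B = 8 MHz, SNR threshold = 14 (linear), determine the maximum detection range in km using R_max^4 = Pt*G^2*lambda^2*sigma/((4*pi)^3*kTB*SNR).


G_lin = 10^(29/10) = 794.328235
R^4 = 93000 * 794.328235^2 * 0.062^2 * 70.8 / ((4*pi)^3 * 1.38e-23 * 290 * 8000000.0 * 14)
R^4 = 1.79546e19 m^4
R_max = (1.79546e19)^(1/4) = 65094.4 m = 65.1 km

65.1 km


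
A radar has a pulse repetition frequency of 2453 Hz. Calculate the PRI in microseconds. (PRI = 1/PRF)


PRI = 1/2453 = 0.0004076641 s = 407.7 us

407.7 us


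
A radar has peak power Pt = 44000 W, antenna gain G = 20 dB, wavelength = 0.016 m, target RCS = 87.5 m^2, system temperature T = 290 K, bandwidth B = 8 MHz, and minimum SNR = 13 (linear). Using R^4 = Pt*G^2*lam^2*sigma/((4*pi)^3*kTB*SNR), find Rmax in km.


G_lin = 10^(20/10) = 100.0
R^4 = 44000 * 100.0^2 * 0.016^2 * 87.5 / ((4*pi)^3 * 1.38e-23 * 290 * 8000000.0 * 13)
R^4 = 1.19333e16 m^4
R_max = (1.19333e16)^(1/4) = 10451.8 m = 10.5 km

10.5 km


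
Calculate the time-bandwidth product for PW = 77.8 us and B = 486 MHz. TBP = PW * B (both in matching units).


TBP = 77.8 * 486 = 37810.8

37810.8


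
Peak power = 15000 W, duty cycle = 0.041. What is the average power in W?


P_avg = 15000 * 0.041 = 615.0 W

615.0 W


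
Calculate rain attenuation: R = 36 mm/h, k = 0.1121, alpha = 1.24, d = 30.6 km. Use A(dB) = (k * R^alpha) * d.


gamma = 0.1121 * 36^1.24 = 9.537196 dB/km
A = 9.537196 * 30.6 = 291.84 dB

291.84 dB


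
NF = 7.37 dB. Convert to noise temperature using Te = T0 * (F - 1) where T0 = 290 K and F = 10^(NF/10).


NF_lin = 10^(7.37/10) = 5.457579
Te = 290 * (5.457579 - 1) = 1292.7 K

1292.7 K


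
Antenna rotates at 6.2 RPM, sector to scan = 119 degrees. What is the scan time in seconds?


t = 119 / (6.2 * 360) * 60 = 3.2 s

3.2 s


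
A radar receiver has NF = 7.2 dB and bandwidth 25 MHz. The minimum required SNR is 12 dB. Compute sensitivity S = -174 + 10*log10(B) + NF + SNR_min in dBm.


10*log10(25000000.0) = 73.98
S = -174 + 73.98 + 7.2 + 12 = -80.8 dBm

-80.8 dBm


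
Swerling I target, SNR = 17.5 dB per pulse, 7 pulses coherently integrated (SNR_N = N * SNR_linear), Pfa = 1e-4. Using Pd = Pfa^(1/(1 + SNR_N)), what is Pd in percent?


SNR_lin = 10^(17.5/10) = 56.23413
SNR_N = 7 * 56.23413 = 393.63891
1/(1 + SNR_N) = 1/394.63891 = 0.002534
Pd = (1e-4)^0.002534 = 0.97693
Pd = 97.7%

97.7%


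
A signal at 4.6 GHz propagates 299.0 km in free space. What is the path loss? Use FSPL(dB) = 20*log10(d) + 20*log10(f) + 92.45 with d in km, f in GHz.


20*log10(299.0) = 49.51
20*log10(4.6) = 13.26
FSPL = 155.2 dB

155.2 dB


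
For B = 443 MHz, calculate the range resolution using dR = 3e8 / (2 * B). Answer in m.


dR = 3e8 / (2 * 443000000.0) = 0.34 m

0.34 m


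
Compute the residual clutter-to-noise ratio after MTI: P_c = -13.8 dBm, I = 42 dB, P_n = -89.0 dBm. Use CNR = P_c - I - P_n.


CNR = -13.8 - 42 - (-89.0) = 33.2 dB

33.2 dB


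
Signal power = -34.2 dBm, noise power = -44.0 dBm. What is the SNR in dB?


SNR = -34.2 - (-44.0) = 9.8 dB

9.8 dB


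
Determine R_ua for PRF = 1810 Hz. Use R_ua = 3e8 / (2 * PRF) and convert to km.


R_ua = 3e8 / (2 * 1810) = 82872.9 m = 82.9 km

82.9 km


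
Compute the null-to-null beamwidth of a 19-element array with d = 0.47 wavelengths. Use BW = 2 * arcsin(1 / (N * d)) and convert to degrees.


1/(N*d) = 1/(19*0.47) = 0.111982
BW = 2*arcsin(0.111982) = 12.9 degrees

12.9 degrees


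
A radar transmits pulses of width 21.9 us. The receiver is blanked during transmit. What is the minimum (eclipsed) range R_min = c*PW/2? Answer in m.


R_min = 3e8 * 21.9e-6 / 2 = 3285.0 m

3285.0 m


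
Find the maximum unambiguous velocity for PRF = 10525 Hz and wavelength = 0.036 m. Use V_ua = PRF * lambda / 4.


V_ua = 10525 * 0.036 / 4 = 94.7 m/s

94.7 m/s


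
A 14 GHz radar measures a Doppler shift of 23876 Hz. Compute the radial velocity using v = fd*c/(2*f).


v = 23876 * 3e8 / (2 * 14000000000.0) = 255.8 m/s

255.8 m/s


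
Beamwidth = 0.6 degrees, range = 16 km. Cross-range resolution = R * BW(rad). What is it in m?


BW_rad = 0.010471976
CR = 16000 * 0.010471976 = 167.6 m

167.6 m


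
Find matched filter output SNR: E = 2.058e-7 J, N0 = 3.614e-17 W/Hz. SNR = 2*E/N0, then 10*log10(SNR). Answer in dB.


SNR_lin = 2 * 2.058e-7 / 3.614e-17 = 1.139e10
SNR_dB = 10*log10(1.139e10) = 100.6 dB

100.6 dB


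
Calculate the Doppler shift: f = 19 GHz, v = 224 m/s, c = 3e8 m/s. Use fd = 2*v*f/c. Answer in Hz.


fd = 2 * 224 * 19000000000.0 / 3e8 = 28373.3 Hz

28373.3 Hz


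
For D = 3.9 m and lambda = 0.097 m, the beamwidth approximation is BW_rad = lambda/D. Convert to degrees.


BW_rad = 0.097 / 3.9 = 0.024872
BW_deg = 1.43 degrees

1.43 degrees


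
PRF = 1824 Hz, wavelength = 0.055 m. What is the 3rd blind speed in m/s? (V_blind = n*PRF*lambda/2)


V_blind = 3 * 1824 * 0.055 / 2 = 150.5 m/s

150.5 m/s


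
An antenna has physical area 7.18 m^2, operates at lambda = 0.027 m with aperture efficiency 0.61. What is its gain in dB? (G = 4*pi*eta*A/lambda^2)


G_linear = 4*pi*0.61*7.18/0.027^2 = 75498.2
G_dB = 10*log10(75498.2) = 48.8 dB

48.8 dB


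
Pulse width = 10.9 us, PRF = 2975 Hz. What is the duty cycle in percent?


DC = 10.9e-6 * 2975 * 100 = 3.24%

3.24%


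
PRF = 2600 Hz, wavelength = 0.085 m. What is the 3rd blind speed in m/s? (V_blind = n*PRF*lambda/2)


V_blind = 3 * 2600 * 0.085 / 2 = 331.5 m/s

331.5 m/s


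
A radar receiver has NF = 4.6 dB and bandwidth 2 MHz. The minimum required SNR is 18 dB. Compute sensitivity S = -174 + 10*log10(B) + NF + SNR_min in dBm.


10*log10(2000000.0) = 63.01
S = -174 + 63.01 + 4.6 + 18 = -88.4 dBm

-88.4 dBm


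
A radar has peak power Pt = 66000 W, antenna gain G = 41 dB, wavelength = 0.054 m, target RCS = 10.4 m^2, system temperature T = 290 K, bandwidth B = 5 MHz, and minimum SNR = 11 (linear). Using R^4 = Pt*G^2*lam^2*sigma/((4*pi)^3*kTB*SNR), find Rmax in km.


G_lin = 10^(41/10) = 12589.254118
R^4 = 66000 * 12589.254118^2 * 0.054^2 * 10.4 / ((4*pi)^3 * 1.38e-23 * 290 * 5000000.0 * 11)
R^4 = 7.26266e20 m^4
R_max = (7.26266e20)^(1/4) = 164162.5 m = 164.2 km

164.2 km


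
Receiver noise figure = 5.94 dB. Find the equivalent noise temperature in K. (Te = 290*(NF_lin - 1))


NF_lin = 10^(5.94/10) = 3.926449
Te = 290 * (3.926449 - 1) = 848.7 K

848.7 K


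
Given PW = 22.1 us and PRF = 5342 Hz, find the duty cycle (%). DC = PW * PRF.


DC = 22.1e-6 * 5342 * 100 = 11.81%

11.81%


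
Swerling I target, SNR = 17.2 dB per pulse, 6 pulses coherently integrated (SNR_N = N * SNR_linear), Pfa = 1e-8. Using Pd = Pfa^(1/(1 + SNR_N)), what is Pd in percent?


SNR_lin = 10^(17.2/10) = 52.48075
SNR_N = 6 * 52.48075 = 314.8845
1/(1 + SNR_N) = 1/315.8845 = 0.0031657
Pd = (1e-8)^0.0031657 = 0.94335
Pd = 94.3%

94.3%


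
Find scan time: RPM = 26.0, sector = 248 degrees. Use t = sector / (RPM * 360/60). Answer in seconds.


t = 248 / (26.0 * 360) * 60 = 1.59 s

1.59 s


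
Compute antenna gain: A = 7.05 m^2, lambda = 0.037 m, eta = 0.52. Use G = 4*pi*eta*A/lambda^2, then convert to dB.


G_linear = 4*pi*0.52*7.05/0.037^2 = 33651.07
G_dB = 10*log10(33651.07) = 45.3 dB

45.3 dB


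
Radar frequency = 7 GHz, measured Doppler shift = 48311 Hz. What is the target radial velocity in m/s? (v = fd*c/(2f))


v = 48311 * 3e8 / (2 * 7000000000.0) = 1035.2 m/s

1035.2 m/s


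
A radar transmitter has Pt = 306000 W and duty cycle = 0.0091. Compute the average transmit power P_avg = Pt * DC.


P_avg = 306000 * 0.0091 = 2784.6 W

2784.6 W


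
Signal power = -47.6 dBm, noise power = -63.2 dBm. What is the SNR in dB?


SNR = -47.6 - (-63.2) = 15.6 dB

15.6 dB


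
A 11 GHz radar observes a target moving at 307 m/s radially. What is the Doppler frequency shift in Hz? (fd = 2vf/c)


fd = 2 * 307 * 11000000000.0 / 3e8 = 22513.3 Hz

22513.3 Hz


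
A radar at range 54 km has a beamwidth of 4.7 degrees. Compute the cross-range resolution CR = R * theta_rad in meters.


BW_rad = 0.082030475
CR = 54000 * 0.082030475 = 4429.6 m

4429.6 m


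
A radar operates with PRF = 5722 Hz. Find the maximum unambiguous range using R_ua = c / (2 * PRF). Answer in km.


R_ua = 3e8 / (2 * 5722) = 26214.6 m = 26.2 km

26.2 km


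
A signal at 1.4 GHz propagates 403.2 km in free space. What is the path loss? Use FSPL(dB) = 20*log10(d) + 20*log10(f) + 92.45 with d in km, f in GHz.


20*log10(403.2) = 52.11
20*log10(1.4) = 2.92
FSPL = 147.5 dB

147.5 dB
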